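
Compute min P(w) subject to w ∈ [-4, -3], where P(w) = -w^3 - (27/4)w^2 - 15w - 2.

37/4

Differentiating, P'(w) = -3w^2 - (27/2)w - 15; which has no zeros in [-4, -3].
Evaluating at the critical points and endpoints: P(-4) = 14, P(-3) = 37/4.
Hence the absolute minimum is 37/4 at w = -3.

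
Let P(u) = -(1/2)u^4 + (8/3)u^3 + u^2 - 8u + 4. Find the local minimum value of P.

-5/6

P'(u) = -2u^3 + 8u^2 + 2u - 8. Setting P'(u) = 0 gives u ∈ {-1, 1, 4}.
Second-derivative test with P''(u) = -6u^2 + 16u + 2: P''(-1) = -20 < 0 ⇒ local maximum; P''(1) = 12 > 0 ⇒ local minimum; P''(4) = -30 < 0 ⇒ local maximum.
The local minimum is P(1) = -5/6.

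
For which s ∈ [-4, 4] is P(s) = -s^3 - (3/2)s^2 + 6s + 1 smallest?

4

Differentiating, P'(s) = -3s^2 - 3s + 6; which vanishes at s = -2 and s = 1.
Evaluating at the critical points and endpoints: P(-4) = 17, P(-2) = -9, P(1) = 9/2, P(4) = -63.
The minimum over the interval is -63, attained at s = 4.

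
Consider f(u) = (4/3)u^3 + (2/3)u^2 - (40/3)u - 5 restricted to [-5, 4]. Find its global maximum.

f'(u) = 4u^2 + (4/3)u - 40/3, which vanishes at u = -2 and u = 5/3.
Compare values at every candidate in [-5, 4]: f(-5) = -265/3; f(-2) = 41/3; f(5/3) = -1555/81; f(4) = 113/3.
Hence the absolute maximum is 113/3 at u = 4.

113/3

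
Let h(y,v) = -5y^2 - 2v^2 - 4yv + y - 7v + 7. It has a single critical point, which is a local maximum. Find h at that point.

∂h/∂y = -10y - 4v + 1 = 0 and ∂h/∂v = -4y - 4v - 7 = 0, so (y, v) = (4/3, -37/12).
The Hessian has h_{yy} = -10, h_{vv} = -4, h_{yv} = -4, giving D = 24 > 0 with h_{yy} < 0, so the point is a local maximum.
h(4/3, -37/12) = 443/24.

443/24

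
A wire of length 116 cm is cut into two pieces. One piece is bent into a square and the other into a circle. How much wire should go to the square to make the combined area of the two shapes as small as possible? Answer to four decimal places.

Let x be the length used for the square. Square side x/4; circle radius (116−x)/(2π).
A(x) = (x/4)² + π·((116−x)/(2π))² = x²/16 + (116−x)²/(4π) for 0 ≤ x ≤ 116. A'(x) = x/8 − (116−x)/(2π) = 0 gives x = 4·116/(π+4) ≈ 64.9715.
A'' = 1/8 + 1/(2π) > 0, so this gives the minimum combined area; x ≈ 64.9715 cm to the square.

64.9715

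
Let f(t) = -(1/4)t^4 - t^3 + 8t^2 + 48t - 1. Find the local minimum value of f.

f'(t) = -t^3 - 3t^2 + 16t + 48 = 0 at t = -4, -3, 4.
Second-derivative test with f''(t) = -3t^2 - 6t + 16: f''(-4) = -8 < 0 ⇒ local maximum; f''(-3) = 7 > 0 ⇒ local minimum; f''(4) = -56 < 0 ⇒ local maximum.
The local minimum is f(-3) = -265/4.

-265/4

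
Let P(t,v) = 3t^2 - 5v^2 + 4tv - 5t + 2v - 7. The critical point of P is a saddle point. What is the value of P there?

-605/76

∂P/∂t = 6t + 4v - 5 = 0 and ∂P/∂v = 4t - 10v + 2 = 0, so (t, v) = (21/38, 8/19).
The Hessian has P_{tt} = 6, P_{vv} = -10, P_{tv} = 4, giving D = -76 < 0, so the point is a saddle point.
P(21/38, 8/19) = -605/76.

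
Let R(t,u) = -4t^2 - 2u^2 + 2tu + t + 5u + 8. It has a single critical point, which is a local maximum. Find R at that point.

12

∂R/∂t = -8t + 2u + 1 = 0 and ∂R/∂u = 2t - 4u + 5 = 0, so (t, u) = (1/2, 3/2).
The Hessian has R_{tt} = -8, R_{uu} = -4, R_{tu} = 2, giving D = 28 > 0 with R_{tt} < 0, so the point is a local maximum.
R(1/2, 3/2) = 12.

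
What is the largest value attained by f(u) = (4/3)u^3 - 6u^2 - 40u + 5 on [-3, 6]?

Differentiating, f'(u) = 4u^2 - 12u - 40; which vanishes at u = -2 and u = 5.
Evaluating at the critical points and endpoints: f(-3) = 35; f(-2) = 151/3; f(5) = -535/3; f(6) = -163.
So the maximum is f(-2) = 151/3.

151/3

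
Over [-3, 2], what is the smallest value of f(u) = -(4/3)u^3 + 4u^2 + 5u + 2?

2/3

Differentiating, f'(u) = -4u^2 + 8u + 5; whose only zero in [-3, 2] is u = -1/2.
Candidates: f(-3) = 59, f(-1/2) = 2/3, f(2) = 52/3.
So the minimum is f(-1/2) = 2/3.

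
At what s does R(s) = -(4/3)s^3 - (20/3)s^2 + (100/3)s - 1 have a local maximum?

5/3

R'(s) = -4s^2 - (40/3)s + 100/3 = 0 at s = -5, 5/3.
R''(s) = -8s - 40/3. R''(-5) = 80/3 > 0 ⇒ local minimum; R''(5/3) = -80/3 < 0 ⇒ local maximum.
The local maximum is R(5/3) = 2419/81.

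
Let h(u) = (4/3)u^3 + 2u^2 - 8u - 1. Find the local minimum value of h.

h'(u) = 4u^2 + 4u - 8 = 0 at u = -2, 1.
h''(u) = 8u + 4. h''(-2) = -12 < 0 ⇒ local maximum; h''(1) = 12 > 0 ⇒ local minimum.
The local minimum is h(1) = -17/3.

-17/3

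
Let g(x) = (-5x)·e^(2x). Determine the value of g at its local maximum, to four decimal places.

0.9197

Differentiating with the product rule gives g'(x) = (-10x - 5)·e^(2x). Since e^(2x) > 0, the only critical point is x = -1/2.
g''(-1/2) has the same sign as -10 < 0, so this is a local maximum.
g(-1/2) = (5/2)·e^(-1) ≈ 0.9197.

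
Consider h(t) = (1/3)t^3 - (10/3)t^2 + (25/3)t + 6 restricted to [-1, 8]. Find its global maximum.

30

h'(t) = t^2 - (20/3)t + 25/3, which vanishes at t = 5/3 and t = 5.
Compare values at every candidate in [-1, 8]: h(-1) = -6, h(5/3) = 986/81, h(5) = 6, h(8) = 30.
Hence the absolute maximum is 30 at t = 8.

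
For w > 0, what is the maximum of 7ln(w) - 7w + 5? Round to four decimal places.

g'(w) = 7/w − 7 = 0 gives w = 1.
g''(w) = -7/w², which is negative for w > 0, so this is a local maximum.
g(1) = 7·ln(1) - 7 + 5 ≈ -2.0000.

-2.0000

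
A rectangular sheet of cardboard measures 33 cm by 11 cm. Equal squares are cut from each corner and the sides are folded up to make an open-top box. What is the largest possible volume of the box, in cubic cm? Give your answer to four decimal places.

With cut size x, the volume is V(x) = x(33 − 2x)(11 − 2x) for 0 < x < 5.5.
V'(x) = 12x^2 − 176x + 363. Setting V'(x) = 0 gives x ≈ 2.4828 (the root in (0, 5.5)).
V''(x) = 24x − 176 is negative there, so this is the maximum; V ≈ 420.0172.

420.0172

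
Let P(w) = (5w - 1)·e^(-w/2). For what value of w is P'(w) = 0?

By the product rule, P'(w) = (-(5/2)w + 11/2)·e^(-w/2). Since e^(-w/2) > 0, the only critical point is w = 11/5.
P''(11/5) has the same sign as -5/2 < 0, so this is a local maximum.
P(11/5) = (10)·e^(-11/10) ≈ 3.3287.

11/5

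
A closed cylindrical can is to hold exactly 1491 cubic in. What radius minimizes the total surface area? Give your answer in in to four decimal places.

With radius r and height h, πr²h = 1491 so h = 1491/(πr²), and S(r) = 2πr² + 2πrh = 2πr² + 2·1491/r.
S'(r) = 4πr − 2·1491/r² = 0 ⇒ r³ = 1491/(2π), so r ≈ 6.1911 and h = 2r ≈ 12.3821.
S''(r) = 4π + 4·1491/r³ > 0, so this is the minimum; S ≈ 722.4919.

6.1911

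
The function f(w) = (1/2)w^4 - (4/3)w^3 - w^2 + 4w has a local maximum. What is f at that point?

13/6

Critical points: f'(w) = 2w^3 - 4w^2 - 2w + 4 vanishes at w = -1, 1, 2.
Second-derivative test with f''(w) = 6w^2 - 8w - 2: f''(-1) = 12 > 0 ⇒ local minimum; f''(1) = -4 < 0 ⇒ local maximum; f''(2) = 6 > 0 ⇒ local minimum.
The local maximum is f(1) = 13/6.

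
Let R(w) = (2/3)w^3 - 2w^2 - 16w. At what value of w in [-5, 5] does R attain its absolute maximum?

Differentiating, R'(w) = 2w^2 - 4w - 16; which vanishes at w = -2 and w = 4.
Evaluating at the critical points and endpoints: R(-5) = -160/3, R(-2) = 56/3, R(4) = -160/3, R(5) = -140/3.
So the maximum is R(-2) = 56/3.

-2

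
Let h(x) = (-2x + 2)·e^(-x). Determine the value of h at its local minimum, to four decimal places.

h'(x) = (-2)·e^(-x) + (-2x + 2)·(-1)·e^(-x) = (2x - 4)·e^(-x). Since e^(-x) > 0, the only critical point is x = 2.
h''(2) has the same sign as 2 > 0, so this is a local minimum.
h(2) = (-2)·e^(-2) ≈ -0.2707.

-0.2707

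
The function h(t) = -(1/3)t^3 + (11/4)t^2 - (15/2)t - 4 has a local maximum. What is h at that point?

-43/4

h'(t) = -t^2 + (11/2)t - 15/2. Setting h'(t) = 0 gives t ∈ {5/2, 3}.
h''(t) = -2t + 11/2. h''(5/2) = 1/2 > 0 ⇒ local minimum; h''(3) = -1/2 < 0 ⇒ local maximum.
The local maximum is h(3) = -43/4.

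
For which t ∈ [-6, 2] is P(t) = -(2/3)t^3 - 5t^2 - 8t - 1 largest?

-6

P'(t) = -2t^2 - 10t - 8, which vanishes at t = -4 and t = -1.
Candidates: P(-6) = 11,  P(-4) = -19/3,  P(-1) = 8/3,  P(2) = -127/3.
The maximum over the interval is 11, attained at t = -6.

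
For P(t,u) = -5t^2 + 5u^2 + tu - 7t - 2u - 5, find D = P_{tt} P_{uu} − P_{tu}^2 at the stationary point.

-101

∂P/∂t = -10t + u - 7 = 0 and ∂P/∂u = t + 10u - 2 = 0, so (t, u) = (-68/101, 27/101).
The Hessian has P_{tt} = -10, P_{uu} = 10, P_{tu} = 1, giving D = -101 < 0, so the point is a saddle point.
D = (-10)·(10) − (1)^2 = -101.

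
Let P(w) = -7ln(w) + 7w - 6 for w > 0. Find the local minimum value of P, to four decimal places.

1.0000

P'(w) = -7/w + 7 = 0 gives w = 1.
P''(w) = 7/w², which is positive for w > 0, so this is a local minimum.
P(1) = -7·ln(1) + 7 - 6 ≈ 1.0000.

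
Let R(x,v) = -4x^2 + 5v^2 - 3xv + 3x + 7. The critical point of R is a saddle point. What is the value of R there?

668/89

∂R/∂x = -8x - 3v + 3 = 0 and ∂R/∂v = -3x + 10v = 0, so (x, v) = (30/89, 9/89).
The Hessian has R_{xx} = -8, R_{vv} = 10, R_{xv} = -3, giving D = -89 < 0, so the point is a saddle point.
R(30/89, 9/89) = 668/89.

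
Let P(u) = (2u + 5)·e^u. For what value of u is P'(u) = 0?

-7/2

P'(u) = 2·e^u + (2u + 5)·1·e^u = (2u + 7)·e^u. Since e^u > 0, the only critical point is u = -7/2.
P''(-7/2) has the same sign as 2 > 0, so this is a local minimum.
P(-7/2) = (-2)·e^(-7/2) ≈ -0.0604.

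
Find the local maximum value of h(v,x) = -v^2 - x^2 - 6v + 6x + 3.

21

∂h/∂v = -2v - 6 = 0 and ∂h/∂x = -2x + 6 = 0, so (v, x) = (-3, 3).
The Hessian has h_{vv} = -2, h_{xx} = -2, h_{vx} = 0, giving D = 4 > 0 with h_{vv} < 0, so the point is a local maximum.
h(-3, 3) = 21.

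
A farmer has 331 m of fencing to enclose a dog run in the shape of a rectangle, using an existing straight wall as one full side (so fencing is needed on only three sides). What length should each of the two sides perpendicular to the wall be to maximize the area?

331/4

Let the sides perpendicular to the wall have length x and the parallel side y, so 2x + y = 331 and the area is A = xy = x(331 − 2x).
A'(x) = 331 − 4x = 0 gives x = 331/4, and A''(x) = −4 < 0 confirms a maximum.
Then y = 331 − 2·331/4 = 331/2 and A = 109561/8.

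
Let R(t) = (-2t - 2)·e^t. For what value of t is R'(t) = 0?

-2

By the product rule, R'(t) = (-2t - 4)·e^t. Since e^t > 0, the only critical point is t = -2.
R''(-2) has the same sign as -2 < 0, so this is a local maximum.
R(-2) = (2)·e^(-2) ≈ 0.2707.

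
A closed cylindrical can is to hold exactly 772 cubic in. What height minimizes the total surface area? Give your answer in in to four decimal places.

With radius r and height h, πr²h = 772 so h = 772/(πr²), and S(r) = 2πr² + 2πrh = 2πr² + 2·772/r.
S'(r) = 4πr − 2·772/r² = 0 ⇒ r³ = 772/(2π), so r ≈ 4.9714 and h = 2r ≈ 9.9428.
S''(r) = 4π + 4·772/r³ > 0, so this is the minimum; S ≈ 465.8643.

9.9428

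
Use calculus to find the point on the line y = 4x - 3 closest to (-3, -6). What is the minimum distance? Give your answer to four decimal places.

2.1828

Minimize D(x)^2 = (x + 3)^2 + (4x + 3)^2.
d/dx[D^2] = 2(x + 3) + 2·4·(4x + 3) = 0 ⇒ x = -15/17.
Then y = -111/17 and the distance is √(81/17) ≈ 2.1828.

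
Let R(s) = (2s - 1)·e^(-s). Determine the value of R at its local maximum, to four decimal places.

Differentiating with the product rule gives R'(s) = (-2s + 3)·e^(-s). Since e^(-s) > 0, the only critical point is s = 3/2.
R''(3/2) has the same sign as -2 < 0, so this is a local maximum.
R(3/2) = (2)·e^(-3/2) ≈ 0.4463.

0.4463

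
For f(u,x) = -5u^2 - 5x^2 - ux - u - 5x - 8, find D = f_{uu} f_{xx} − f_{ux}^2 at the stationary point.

99

∂f/∂u = -10u - x - 1 = 0 and ∂f/∂x = -u - 10x - 5 = 0, so (u, x) = (-5/99, -49/99).
The Hessian has f_{uu} = -10, f_{xx} = -10, f_{ux} = -1, giving D = 99 > 0 with f_{uu} < 0, so the point is a local maximum.
D = (-10)·(-10) − (-1)^2 = 99.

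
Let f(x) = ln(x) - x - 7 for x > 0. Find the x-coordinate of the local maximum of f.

f'(x) = 1/x − 1 = 0 gives x = 1.
f''(x) = -1/x², which is negative for x > 0, so this is a local maximum.
f(1) = 1·ln(1) - 1 - 7 ≈ -8.0000.

1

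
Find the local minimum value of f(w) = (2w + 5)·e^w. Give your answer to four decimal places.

f'(w) = 2·e^w + (2w + 5)·1·e^w = (2w + 7)·e^w. Since e^w > 0, the only critical point is w = -7/2.
f''(-7/2) has the same sign as 2 > 0, so this is a local minimum.
f(-7/2) = (-2)·e^(-7/2) ≈ -0.0604.

-0.0604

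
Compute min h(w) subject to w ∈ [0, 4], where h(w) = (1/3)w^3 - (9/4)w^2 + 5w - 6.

-6

h'(w) = w^2 - (9/2)w + 5, which vanishes at w = 2 and w = 5/2.
Evaluating at the critical points and endpoints: h(0) = -6,  h(2) = -7/3,  h(5/2) = -113/48,  h(4) = -2/3.
So the minimum is h(0) = -6.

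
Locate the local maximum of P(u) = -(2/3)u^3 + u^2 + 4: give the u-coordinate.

Critical points: P'(u) = -2u^2 + 2u vanishes at u = 0, 1.
Second-derivative test with P''(u) = -4u + 2: P''(0) = 2 > 0 ⇒ local minimum; P''(1) = -2 < 0 ⇒ local maximum.
So the local maximum value is P(1) = 13/3.

1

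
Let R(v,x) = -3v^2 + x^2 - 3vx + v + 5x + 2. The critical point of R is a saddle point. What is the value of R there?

∂R/∂v = -6v - 3x + 1 = 0 and ∂R/∂x = -3v + 2x + 5 = 0, so (v, x) = (17/21, -9/7).
The Hessian has R_{vv} = -6, R_{xx} = 2, R_{vx} = -3, giving D = -21 < 0, so the point is a saddle point.
R(17/21, -9/7) = -17/21.

-17/21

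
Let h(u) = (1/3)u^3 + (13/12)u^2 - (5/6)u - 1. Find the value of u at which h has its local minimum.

1/3

Critical points: h'(u) = u^2 + (13/6)u - 5/6 vanishes at u = -5/2, 1/3.
h''(u) = 2u + 13/6. h''(-5/2) = -17/6 < 0 ⇒ local maximum; h''(1/3) = 17/6 > 0 ⇒ local minimum.
Thus h has its local minimum at u = 1/3, with value -371/324.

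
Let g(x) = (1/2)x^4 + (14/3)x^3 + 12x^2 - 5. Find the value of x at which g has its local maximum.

g'(x) = 2x^3 + 14x^2 + 24x. Setting g'(x) = 0 gives x ∈ {-4, -3, 0}.
Second-derivative test with g''(x) = 6x^2 + 28x + 24: g''(-4) = 8 > 0 ⇒ local minimum; g''(-3) = -6 < 0 ⇒ local maximum; g''(0) = 24 > 0 ⇒ local minimum.
So the local maximum value is g(-3) = 35/2.

-3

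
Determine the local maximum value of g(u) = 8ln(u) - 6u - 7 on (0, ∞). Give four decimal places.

-12.6985

g'(u) = 8/u − 6 = 0 gives u = 4/3.
g''(u) = -8/u², which is negative for u > 0, so this is a local maximum.
g(4/3) = 8·ln(4/3) - 8 - 7 ≈ -12.6985.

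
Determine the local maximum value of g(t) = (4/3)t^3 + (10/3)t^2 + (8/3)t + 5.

13/3

Critical points: g'(t) = 4t^2 + (20/3)t + 8/3 vanishes at t = -1, -2/3.
Since g''(t) = 8t + 20/3, we get g''(-1) = -4/3 < 0 ⇒ local maximum; g''(-2/3) = 4/3 > 0 ⇒ local minimum.
The local maximum is g(-1) = 13/3.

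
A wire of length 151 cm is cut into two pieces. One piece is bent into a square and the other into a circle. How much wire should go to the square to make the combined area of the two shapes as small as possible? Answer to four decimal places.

Let x be the length used for the square. Square side x/4; circle radius (151−x)/(2π).
A(x) = (x/4)² + π·((151−x)/(2π))² = x²/16 + (151−x)²/(4π) for 0 ≤ x ≤ 151. A'(x) = x/8 − (151−x)/(2π) = 0 gives x = 4·151/(π+4) ≈ 84.5750.
A'' = 1/8 + 1/(2π) > 0, so this gives the minimum combined area; x ≈ 84.5750 cm to the square.

84.5750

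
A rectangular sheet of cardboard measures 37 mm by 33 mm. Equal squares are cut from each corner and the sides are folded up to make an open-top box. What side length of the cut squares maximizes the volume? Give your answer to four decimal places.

5.8048

With cut size x, the volume is V(x) = x(37 − 2x)(33 − 2x) for 0 < x < 16.5.
V'(x) = 12x^2 − 280x + 1221. Setting V'(x) = 0 gives x ≈ 5.8048 (the root in (0, 16.5)).
V''(x) = 24x − 280 is negative there, so this is the maximum; V ≈ 3152.6496.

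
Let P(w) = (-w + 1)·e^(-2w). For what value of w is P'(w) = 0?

3/2

Differentiating with the product rule gives P'(w) = (2w - 3)·e^(-2w). Since e^(-2w) > 0, the only critical point is w = 3/2.
P''(3/2) has the same sign as 2 > 0, so this is a local minimum.
P(3/2) = (-1/2)·e^(-3) ≈ -0.0249.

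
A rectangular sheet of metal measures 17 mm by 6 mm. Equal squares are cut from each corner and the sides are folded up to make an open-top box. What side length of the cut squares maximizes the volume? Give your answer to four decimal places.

With cut size x, the volume is V(x) = x(17 − 2x)(6 − 2x) for 0 < x < 3.
V'(x) = 12x^2 − 92x + 102. Setting V'(x) = 0 gives x ≈ 1.3445 (the root in (0, 3)).
V''(x) = 24x − 92 is negative there, so this is the maximum; V ≈ 63.7074.

1.3445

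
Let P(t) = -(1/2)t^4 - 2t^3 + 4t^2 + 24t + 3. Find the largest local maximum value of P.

43

P'(t) = -2t^3 - 6t^2 + 8t + 24 = 0 at t = -3, -2, 2.
P''(t) = -6t^2 - 12t + 8. P''(-3) = -10 < 0 ⇒ local maximum; P''(-2) = 8 > 0 ⇒ local minimum; P''(2) = -40 < 0 ⇒ local maximum.
Thus P has its largest local maximum at t = 2, with value 43.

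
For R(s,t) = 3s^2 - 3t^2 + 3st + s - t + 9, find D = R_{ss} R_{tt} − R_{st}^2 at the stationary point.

-45

∂R/∂s = 6s + 3t + 1 = 0 and ∂R/∂t = 3s - 6t - 1 = 0, so (s, t) = (-1/15, -1/5).
The Hessian has R_{ss} = 6, R_{tt} = -6, R_{st} = 3, giving D = -45 < 0, so the point is a saddle point.
D = (6)·(-6) − (3)^2 = -45.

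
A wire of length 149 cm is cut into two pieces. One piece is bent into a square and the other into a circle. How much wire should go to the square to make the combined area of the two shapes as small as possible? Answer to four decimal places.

Let x be the length used for the square. Square side x/4; circle radius (149−x)/(2π).
A(x) = (x/4)² + π·((149−x)/(2π))² = x²/16 + (149−x)²/(4π) for 0 ≤ x ≤ 149. A'(x) = x/8 − (149−x)/(2π) = 0 gives x = 4·149/(π+4) ≈ 83.4548.
A'' = 1/8 + 1/(2π) > 0, so this gives the minimum combined area; x ≈ 83.4548 cm to the square.

83.4548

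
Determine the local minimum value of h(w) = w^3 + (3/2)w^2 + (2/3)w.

h'(w) = 3w^2 + 3w + 2/3. Setting h'(w) = 0 gives w ∈ {-2/3, -1/3}.
Second-derivative test with h''(w) = 6w + 3: h''(-2/3) = -1 < 0 ⇒ local maximum; h''(-1/3) = 1 > 0 ⇒ local minimum.
So the local minimum value is h(-1/3) = -5/54.

-5/54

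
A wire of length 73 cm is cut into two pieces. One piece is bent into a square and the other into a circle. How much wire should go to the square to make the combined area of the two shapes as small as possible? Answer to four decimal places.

Let x be the length used for the square. Square side x/4; circle radius (73−x)/(2π).
A(x) = (x/4)² + π·((73−x)/(2π))² = x²/16 + (73−x)²/(4π) for 0 ≤ x ≤ 73. A'(x) = x/8 − (73−x)/(2π) = 0 gives x = 4·73/(π+4) ≈ 40.8872.
A'' = 1/8 + 1/(2π) > 0, so this gives the minimum combined area; x ≈ 40.8872 cm to the square.

40.8872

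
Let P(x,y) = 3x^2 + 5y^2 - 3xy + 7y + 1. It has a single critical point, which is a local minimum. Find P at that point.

-32/17

∂P/∂x = 6x - 3y = 0 and ∂P/∂y = -3x + 10y + 7 = 0, so (x, y) = (-7/17, -14/17).
The Hessian has P_{xx} = 6, P_{yy} = 10, P_{xy} = -3, giving D = 51 > 0 with P_{xx} > 0, so the point is a local minimum.
P(-7/17, -14/17) = -32/17.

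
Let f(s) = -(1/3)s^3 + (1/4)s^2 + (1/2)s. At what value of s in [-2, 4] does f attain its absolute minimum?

4

The derivative is -s^2 + (1/2)s + 1/2, which vanishes at s = -1/2 and s = 1.
Candidates: f(-2) = 8/3,  f(-1/2) = -7/48,  f(1) = 5/12,  f(4) = -46/3.
Hence the absolute minimum is -46/3 at s = 4.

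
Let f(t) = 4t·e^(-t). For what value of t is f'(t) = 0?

1

By the product rule, f'(t) = (-4t + 4)·e^(-t). Since e^(-t) > 0, the only critical point is t = 1.
f''(1) has the same sign as -4 < 0, so this is a local maximum.
f(1) = (4)·e^(-1) ≈ 1.4715.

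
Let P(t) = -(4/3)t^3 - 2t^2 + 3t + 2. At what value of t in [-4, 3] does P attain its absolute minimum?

3

The derivative is -4t^2 - 4t + 3, which vanishes at t = -3/2 and t = 1/2.
Compare values at every candidate in [-4, 3]: P(-4) = 130/3; P(-3/2) = -5/2; P(1/2) = 17/6; P(3) = -43.
The minimum over the interval is -43, attained at t = 3.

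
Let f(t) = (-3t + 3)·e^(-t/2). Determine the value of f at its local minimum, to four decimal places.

Differentiating with the product rule gives f'(t) = ((3/2)t - 9/2)·e^(-t/2). Since e^(-t/2) > 0, the only critical point is t = 3.
f''(3) has the same sign as 3/2 > 0, so this is a local minimum.
f(3) = (-6)·e^(-3/2) ≈ -1.3388.

-1.3388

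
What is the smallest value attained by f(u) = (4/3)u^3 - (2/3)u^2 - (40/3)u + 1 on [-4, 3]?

-125/3

f'(u) = 4u^2 - (4/3)u - 40/3, which vanishes at u = -5/3 and u = 2.
Compare values at every candidate in [-4, 3]: f(-4) = -125/3; f(-5/3) = 1231/81; f(2) = -53/3; f(3) = -9.
Hence the absolute minimum is -125/3 at u = -4.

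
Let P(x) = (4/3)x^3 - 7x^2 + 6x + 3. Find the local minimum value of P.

-6

Critical points: P'(x) = 4x^2 - 14x + 6 vanishes at x = 1/2, 3.
P''(x) = 8x - 14. P''(1/2) = -10 < 0 ⇒ local maximum; P''(3) = 10 > 0 ⇒ local minimum.
Thus P has its local minimum at x = 3, with value -6.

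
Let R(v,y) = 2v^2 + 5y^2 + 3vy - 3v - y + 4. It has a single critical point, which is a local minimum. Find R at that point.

86/31

∂R/∂v = 4v + 3y - 3 = 0 and ∂R/∂y = 3v + 10y - 1 = 0, so (v, y) = (27/31, -5/31).
The Hessian has R_{vv} = 4, R_{yy} = 10, R_{vy} = 3, giving D = 31 > 0 with R_{vv} > 0, so the point is a local minimum.
R(27/31, -5/31) = 86/31.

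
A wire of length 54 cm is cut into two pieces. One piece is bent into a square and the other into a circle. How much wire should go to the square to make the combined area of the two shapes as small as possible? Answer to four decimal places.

Let x be the length used for the square. Square side x/4; circle radius (54−x)/(2π).
A(x) = (x/4)² + π·((54−x)/(2π))² = x²/16 + (54−x)²/(4π) for 0 ≤ x ≤ 54. A'(x) = x/8 − (54−x)/(2π) = 0 gives x = 4·54/(π+4) ≈ 30.2454.
A'' = 1/8 + 1/(2π) > 0, so this gives the minimum combined area; x ≈ 30.2454 cm to the square.

30.2454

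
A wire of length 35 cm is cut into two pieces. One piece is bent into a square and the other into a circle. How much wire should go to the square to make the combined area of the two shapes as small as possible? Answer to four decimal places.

Let x be the length used for the square. Square side x/4; circle radius (35−x)/(2π).
A(x) = (x/4)² + π·((35−x)/(2π))² = x²/16 + (35−x)²/(4π) for 0 ≤ x ≤ 35. A'(x) = x/8 − (35−x)/(2π) = 0 gives x = 4·35/(π+4) ≈ 19.6035.
A'' = 1/8 + 1/(2π) > 0, so this gives the minimum combined area; x ≈ 19.6035 cm to the square.

19.6035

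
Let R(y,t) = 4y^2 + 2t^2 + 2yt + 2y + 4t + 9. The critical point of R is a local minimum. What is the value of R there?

∂R/∂y = 8y + 2t + 2 = 0 and ∂R/∂t = 2y + 4t + 4 = 0, so (y, t) = (0, -1).
The Hessian has R_{yy} = 8, R_{tt} = 4, R_{yt} = 2, giving D = 28 > 0 with R_{yy} > 0, so the point is a local minimum.
R(0, -1) = 7.

7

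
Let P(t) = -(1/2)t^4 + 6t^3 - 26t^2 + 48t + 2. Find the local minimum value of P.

67/2

P'(t) = -2t^3 + 18t^2 - 52t + 48 = 0 at t = 2, 3, 4.
Since P''(t) = -6t^2 + 36t - 52, we get P''(2) = -4 < 0 ⇒ local maximum; P''(3) = 2 > 0 ⇒ local minimum; P''(4) = -4 < 0 ⇒ local maximum.
So the local minimum value is P(3) = 67/2.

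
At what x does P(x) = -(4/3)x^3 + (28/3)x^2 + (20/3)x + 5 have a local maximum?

5

P'(x) = -4x^2 + (56/3)x + 20/3 = 0 at x = -1/3, 5.
Second-derivative test with P''(x) = -8x + 56/3: P''(-1/3) = 64/3 > 0 ⇒ local minimum; P''(5) = -64/3 < 0 ⇒ local maximum.
Thus P has its local maximum at x = 5, with value 105.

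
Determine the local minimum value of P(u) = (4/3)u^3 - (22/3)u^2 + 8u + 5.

-1

P'(u) = 4u^2 - (44/3)u + 8. Setting P'(u) = 0 gives u ∈ {2/3, 3}.
Since P''(u) = 8u - 44/3, we get P''(2/3) = -28/3 < 0 ⇒ local maximum; P''(3) = 28/3 > 0 ⇒ local minimum.
Thus P has its local minimum at u = 3, with value -1.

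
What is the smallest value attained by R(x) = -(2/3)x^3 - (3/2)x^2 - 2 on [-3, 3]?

-67/2

The derivative is -2x^2 - 3x, which vanishes at x = -3/2 and x = 0.
Candidates: R(-3) = 5/2; R(-3/2) = -25/8; R(0) = -2; R(3) = -67/2.
The minimum over the interval is -67/2, attained at x = 3.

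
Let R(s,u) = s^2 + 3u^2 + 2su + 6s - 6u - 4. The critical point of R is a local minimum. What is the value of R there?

∂R/∂s = 2s + 2u + 6 = 0 and ∂R/∂u = 2s + 6u - 6 = 0, so (s, u) = (-6, 3).
The Hessian has R_{ss} = 2, R_{uu} = 6, R_{su} = 2, giving D = 8 > 0 with R_{ss} > 0, so the point is a local minimum.
R(-6, 3) = -31.

-31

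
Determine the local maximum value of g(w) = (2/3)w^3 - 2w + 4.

g'(w) = 2w^2 - 2 = 0 at w = -1, 1.
g''(w) = 4w. g''(-1) = -4 < 0 ⇒ local maximum; g''(1) = 4 > 0 ⇒ local minimum.
Thus g has its local maximum at w = -1, with value 16/3.

16/3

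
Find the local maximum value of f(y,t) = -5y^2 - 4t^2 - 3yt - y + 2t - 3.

-183/71

∂f/∂y = -10y - 3t - 1 = 0 and ∂f/∂t = -3y - 8t + 2 = 0, so (y, t) = (-14/71, 23/71).
The Hessian has f_{yy} = -10, f_{tt} = -8, f_{yt} = -3, giving D = 71 > 0 with f_{yy} < 0, so the point is a local maximum.
f(-14/71, 23/71) = -183/71.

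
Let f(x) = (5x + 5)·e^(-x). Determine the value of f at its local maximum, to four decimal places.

5.0000

Differentiating with the product rule gives f'(x) = (-5x)·e^(-x). Since e^(-x) > 0, the only critical point is x = 0.
f''(0) has the same sign as -5 < 0, so this is a local maximum.
f(0) = (5)·e^(0) ≈ 5.0000.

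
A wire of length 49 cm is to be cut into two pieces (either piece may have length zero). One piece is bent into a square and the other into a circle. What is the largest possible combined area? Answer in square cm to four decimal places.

Let x be the length used for the square. Square side x/4; circle radius (49−x)/(2π).
A(x) = (x/4)² + π·((49−x)/(2π))² = x²/16 + (49−x)²/(4π) for 0 ≤ x ≤ 49. A'(x) = x/8 − (49−x)/(2π) = 0 gives x = 4·49/(π+4) ≈ 27.4449.
A'' > 0, so the interior critical point is a minimum; the maximum is at an endpoint. A(0) = 191.0655 and A(49) = 150.0625, so the largest area is 191.0655.

191.0655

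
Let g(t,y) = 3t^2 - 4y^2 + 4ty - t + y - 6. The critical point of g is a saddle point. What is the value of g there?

-381/64

∂g/∂t = 6t + 4y - 1 = 0 and ∂g/∂y = 4t - 8y + 1 = 0, so (t, y) = (1/16, 5/32).
The Hessian has g_{tt} = 6, g_{yy} = -8, g_{ty} = 4, giving D = -64 < 0, so the point is a saddle point.
g(1/16, 5/32) = -381/64.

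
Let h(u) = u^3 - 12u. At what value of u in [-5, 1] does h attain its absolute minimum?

-5

h'(u) = 3u^2 - 12, whose only zero in [-5, 1] is u = -2.
Compare values at every candidate in [-5, 1]: h(-5) = -65; h(-2) = 16; h(1) = -11.
So the minimum is h(-5) = -65.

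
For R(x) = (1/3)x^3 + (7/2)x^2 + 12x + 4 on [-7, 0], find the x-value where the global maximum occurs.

Differentiating, R'(x) = x^2 + 7x + 12; which vanishes at x = -4 and x = -3.
Evaluating at the critical points and endpoints: R(-7) = -137/6, R(-4) = -28/3, R(-3) = -19/2, R(0) = 4.
So the maximum is R(0) = 4.

0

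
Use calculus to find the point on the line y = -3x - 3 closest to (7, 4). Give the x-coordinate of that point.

Minimize D(x)^2 = (x - 7)^2 + (-3x - 7)^2.
d/dx[D^2] = 2(x - 7) + 2·(-3)·(-3x - 7) = 0 ⇒ x = -7/5.
Then y = 6/5 and the distance is √(392/5) ≈ 8.8544.

-7/5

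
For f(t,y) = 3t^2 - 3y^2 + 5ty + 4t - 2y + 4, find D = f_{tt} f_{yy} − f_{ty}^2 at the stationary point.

-61

∂f/∂t = 6t + 5y + 4 = 0 and ∂f/∂y = 5t - 6y - 2 = 0, so (t, y) = (-14/61, -32/61).
The Hessian has f_{tt} = 6, f_{yy} = -6, f_{ty} = 5, giving D = -61 < 0, so the point is a saddle point.
D = (6)·(-6) − (5)^2 = -61.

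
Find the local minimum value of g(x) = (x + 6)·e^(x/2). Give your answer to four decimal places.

Differentiating with the product rule gives g'(x) = ((1/2)x + 4)·e^(x/2). Since e^(x/2) > 0, the only critical point is x = -8.
g''(-8) has the same sign as 1/2 > 0, so this is a local minimum.
g(-8) = (-2)·e^(-4) ≈ -0.0366.

-0.0366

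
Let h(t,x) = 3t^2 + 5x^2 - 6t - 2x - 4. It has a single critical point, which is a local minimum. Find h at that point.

∂h/∂t = 6t - 6 = 0 and ∂h/∂x = 10x - 2 = 0, so (t, x) = (1, 1/5).
The Hessian has h_{tt} = 6, h_{xx} = 10, h_{tx} = 0, giving D = 60 > 0 with h_{tt} > 0, so the point is a local minimum.
h(1, 1/5) = -36/5.

-36/5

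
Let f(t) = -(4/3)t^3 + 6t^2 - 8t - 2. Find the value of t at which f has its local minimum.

f'(t) = -4t^2 + 12t - 8. Setting f'(t) = 0 gives t ∈ {1, 2}.
f''(t) = -8t + 12. f''(1) = 4 > 0 ⇒ local minimum; f''(2) = -4 < 0 ⇒ local maximum.
Thus f has its local minimum at t = 1, with value -16/3.

1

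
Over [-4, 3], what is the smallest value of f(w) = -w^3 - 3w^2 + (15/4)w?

-171/4

f'(w) = -3w^2 - 6w + 15/4, which vanishes at w = -5/2 and w = 1/2.
Compare values at every candidate in [-4, 3]: f(-4) = 1,  f(-5/2) = -25/2,  f(1/2) = 1,  f(3) = -171/4.
So the minimum is f(3) = -171/4.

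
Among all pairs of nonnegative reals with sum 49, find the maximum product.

With x + y = 49, the product is P(x) = x(49 − x).
P'(x) = 49 − 2x = 0 gives x = 49/2; P'' = −2 < 0, so this is the maximum.
P = 49/2·49/2 = 2401/4.

2401/4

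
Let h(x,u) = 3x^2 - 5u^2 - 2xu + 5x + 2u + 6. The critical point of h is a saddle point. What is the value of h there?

291/64

∂h/∂x = 6x - 2u + 5 = 0 and ∂h/∂u = -2x - 10u + 2 = 0, so (x, u) = (-23/32, 11/32).
The Hessian has h_{xx} = 6, h_{uu} = -10, h_{xu} = -2, giving D = -64 < 0, so the point is a saddle point.
h(-23/32, 11/32) = 291/64.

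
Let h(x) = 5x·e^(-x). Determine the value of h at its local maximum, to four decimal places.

h'(x) = 5·e^(-x) + (5x)·(-1)·e^(-x) = (-5x + 5)·e^(-x). Since e^(-x) > 0, the only critical point is x = 1.
h''(1) has the same sign as -5 < 0, so this is a local maximum.
h(1) = (5)·e^(-1) ≈ 1.8394.

1.8394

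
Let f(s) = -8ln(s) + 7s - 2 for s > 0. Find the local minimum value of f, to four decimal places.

f'(s) = -8/s + 7 = 0 gives s = 8/7.
f''(s) = 8/s², which is positive for s > 0, so this is a local minimum.
f(8/7) = -8·ln(8/7) + 8 - 2 ≈ 4.9317.

4.9317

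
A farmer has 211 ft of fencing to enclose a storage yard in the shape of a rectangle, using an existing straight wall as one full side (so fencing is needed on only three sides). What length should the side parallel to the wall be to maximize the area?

211/2

Let the sides perpendicular to the wall have length x and the parallel side y, so 2x + y = 211 and the area is A = xy = x(211 − 2x).
A'(x) = 211 − 4x = 0 gives x = 211/4, and A''(x) = −4 < 0 confirms a maximum.
Then y = 211 − 2·211/4 = 211/2 and A = 44521/8.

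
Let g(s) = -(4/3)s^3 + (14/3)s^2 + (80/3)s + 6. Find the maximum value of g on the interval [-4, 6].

102

The derivative is -4s^2 + (28/3)s + 80/3, which vanishes at s = -5/3 and s = 4.
Evaluating at the critical points and endpoints: g(-4) = 178/3; g(-5/3) = -1564/81; g(4) = 102; g(6) = 46.
So the maximum is g(4) = 102.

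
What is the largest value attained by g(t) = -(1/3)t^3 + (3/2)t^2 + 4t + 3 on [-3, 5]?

65/3

The derivative is -t^2 + 3t + 4, which vanishes at t = -1 and t = 4.
Evaluating at the critical points and endpoints: g(-3) = 27/2, g(-1) = 5/6, g(4) = 65/3, g(5) = 113/6.
The maximum over the interval is 65/3, attained at t = 4.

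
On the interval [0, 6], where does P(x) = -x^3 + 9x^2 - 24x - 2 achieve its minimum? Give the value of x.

6

The derivative is -3x^2 + 18x - 24, which vanishes at x = 2 and x = 4.
Compare values at every candidate in [0, 6]: P(0) = -2; P(2) = -22; P(4) = -18; P(6) = -38.
So the minimum is P(6) = -38.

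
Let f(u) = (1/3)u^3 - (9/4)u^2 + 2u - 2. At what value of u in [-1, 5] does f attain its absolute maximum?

1/2

f'(u) = u^2 - (9/2)u + 2, which vanishes at u = 1/2 and u = 4.
Compare values at every candidate in [-1, 5]: f(-1) = -79/12,  f(1/2) = -73/48,  f(4) = -26/3,  f(5) = -79/12.
So the maximum is f(1/2) = -73/48.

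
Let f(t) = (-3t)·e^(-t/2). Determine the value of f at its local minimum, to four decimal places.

-2.2073

f'(t) = (-3)·e^(-t/2) + (-3t)·(-1/2)·e^(-t/2) = ((3/2)t - 3)·e^(-t/2). Since e^(-t/2) > 0, the only critical point is t = 2.
f''(2) has the same sign as 3/2 > 0, so this is a local minimum.
f(2) = (-6)·e^(-1) ≈ -2.2073.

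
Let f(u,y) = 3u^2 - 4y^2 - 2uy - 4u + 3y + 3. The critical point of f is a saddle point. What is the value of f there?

∂f/∂u = 6u - 2y - 4 = 0 and ∂f/∂y = -2u - 8y + 3 = 0, so (u, y) = (19/26, 5/26).
The Hessian has f_{uu} = 6, f_{yy} = -8, f_{uy} = -2, giving D = -52 < 0, so the point is a saddle point.
f(19/26, 5/26) = 95/52.

95/52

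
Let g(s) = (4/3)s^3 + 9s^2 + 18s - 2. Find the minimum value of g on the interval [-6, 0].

Differentiating, g'(s) = 4s^2 + 18s + 18; which vanishes at s = -3 and s = -3/2.
Evaluating at the critical points and endpoints: g(-6) = -74,  g(-3) = -11,  g(-3/2) = -53/4,  g(0) = -2.
So the minimum is g(-6) = -74.

-74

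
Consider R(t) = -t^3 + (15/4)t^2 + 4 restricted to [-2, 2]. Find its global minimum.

The derivative is -3t^2 + (15/2)t, whose only zero in [-2, 2] is t = 0.
Compare values at every candidate in [-2, 2]: R(-2) = 27; R(0) = 4; R(2) = 11.
The minimum over the interval is 4, attained at t = 0.

4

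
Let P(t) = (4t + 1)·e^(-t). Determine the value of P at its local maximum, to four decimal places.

1.8895

P'(t) = 4·e^(-t) + (4t + 1)·(-1)·e^(-t) = (-4t + 3)·e^(-t). Since e^(-t) > 0, the only critical point is t = 3/4.
P''(3/4) has the same sign as -4 < 0, so this is a local maximum.
P(3/4) = (4)·e^(-3/4) ≈ 1.8895.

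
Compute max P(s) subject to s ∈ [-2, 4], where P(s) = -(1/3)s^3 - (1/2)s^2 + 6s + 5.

37/3

The derivative is -s^2 - s + 6, whose only zero in [-2, 4] is s = 2.
Candidates: P(-2) = -19/3; P(2) = 37/3; P(4) = -1/3.
So the maximum is P(2) = 37/3.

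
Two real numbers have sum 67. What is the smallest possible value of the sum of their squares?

4489/2

With a + b = 67, a^2 + b^2 = a^2 + (67 − a)^2.
The derivative 2a − 2(67 − a) = 4a − 134 vanishes at a = 67/2; second derivative 4 > 0, a minimum.
The minimum is 2·(67/2)^2 = 4489/2.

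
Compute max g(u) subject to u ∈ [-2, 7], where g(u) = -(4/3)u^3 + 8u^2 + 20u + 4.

412/3

The derivative is -4u^2 + 16u + 20, which vanishes at u = -1 and u = 5.
Evaluating at the critical points and endpoints: g(-2) = 20/3,  g(-1) = -20/3,  g(5) = 412/3,  g(7) = 236/3.
Hence the absolute maximum is 412/3 at u = 5.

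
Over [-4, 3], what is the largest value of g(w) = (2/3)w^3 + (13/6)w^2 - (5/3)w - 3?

Differentiating, g'(w) = 2w^2 + (13/3)w - 5/3; which vanishes at w = -5/2 and w = 1/3.
Candidates: g(-4) = -13/3; g(-5/2) = 103/24; g(1/3) = -533/162; g(3) = 59/2.
The maximum over the interval is 59/2, attained at w = 3.

59/2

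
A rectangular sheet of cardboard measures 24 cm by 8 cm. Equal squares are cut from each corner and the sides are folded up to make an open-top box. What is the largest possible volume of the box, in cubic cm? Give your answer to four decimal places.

With cut size x, the volume is V(x) = x(24 − 2x)(8 − 2x) for 0 < x < 4.
V'(x) = 12x^2 − 128x + 192. Setting V'(x) = 0 gives x ≈ 1.8057 (the root in (0, 4)).
V''(x) = 24x − 128 is negative there, so this is the maximum; V ≈ 161.5694.

161.5694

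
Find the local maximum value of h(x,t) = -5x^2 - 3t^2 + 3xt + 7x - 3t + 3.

94/17

∂h/∂x = -10x + 3t + 7 = 0 and ∂h/∂t = 3x - 6t - 3 = 0, so (x, t) = (11/17, -3/17).
The Hessian has h_{xx} = -10, h_{tt} = -6, h_{xt} = 3, giving D = 51 > 0 with h_{xx} < 0, so the point is a local maximum.
h(11/17, -3/17) = 94/17.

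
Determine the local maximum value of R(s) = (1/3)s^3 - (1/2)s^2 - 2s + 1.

R'(s) = s^2 - s - 2 = 0 at s = -1, 2.
R''(s) = 2s - 1. R''(-1) = -3 < 0 ⇒ local maximum; R''(2) = 3 > 0 ⇒ local minimum.
Thus R has its local maximum at s = -1, with value 13/6.

13/6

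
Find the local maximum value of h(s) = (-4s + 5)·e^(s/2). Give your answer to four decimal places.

By the product rule, h'(s) = (-2s - 3/2)·e^(s/2). Since e^(s/2) > 0, the only critical point is s = -3/4.
h''(-3/4) has the same sign as -2 < 0, so this is a local maximum.
h(-3/4) = (8)·e^(-3/8) ≈ 5.4983.

5.4983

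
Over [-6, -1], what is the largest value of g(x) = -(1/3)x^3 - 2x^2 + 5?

g'(x) = -x^2 - 4x, whose only zero in [-6, -1] is x = -4.
Candidates: g(-6) = 5, g(-4) = -17/3, g(-1) = 10/3.
The maximum over the interval is 5, attained at x = -6.

5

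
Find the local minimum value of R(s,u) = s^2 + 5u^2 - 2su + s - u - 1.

∂R/∂s = 2s - 2u + 1 = 0 and ∂R/∂u = -2s + 10u - 1 = 0, so (s, u) = (-1/2, 0).
The Hessian has R_{ss} = 2, R_{uu} = 10, R_{su} = -2, giving D = 16 > 0 with R_{ss} > 0, so the point is a local minimum.
R(-1/2, 0) = -5/4.

-5/4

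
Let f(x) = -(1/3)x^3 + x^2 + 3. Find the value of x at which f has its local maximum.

f'(x) = -x^2 + 2x = 0 at x = 0, 2.
f''(x) = -2x + 2. f''(0) = 2 > 0 ⇒ local minimum; f''(2) = -2 < 0 ⇒ local maximum.
The local maximum is f(2) = 13/3.

2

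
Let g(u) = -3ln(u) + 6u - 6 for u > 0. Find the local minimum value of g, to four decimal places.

-0.9206

g'(u) = -3/u + 6 = 0 gives u = 1/2.
g''(u) = 3/u², which is positive for u > 0, so this is a local minimum.
g(1/2) = -3·ln(1/2) + 3 - 6 ≈ -0.9206.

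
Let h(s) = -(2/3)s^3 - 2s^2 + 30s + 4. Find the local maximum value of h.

Critical points: h'(s) = -2s^2 - 4s + 30 vanishes at s = -5, 3.
Since h''(s) = -4s - 4, we get h''(-5) = 16 > 0 ⇒ local minimum; h''(3) = -16 < 0 ⇒ local maximum.
The local maximum is h(3) = 58.

58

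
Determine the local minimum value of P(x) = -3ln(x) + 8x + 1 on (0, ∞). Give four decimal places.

6.9425

P'(x) = -3/x + 8 = 0 gives x = 3/8.
P''(x) = 3/x², which is positive for x > 0, so this is a local minimum.
P(3/8) = -3·ln(3/8) + 3 + 1 ≈ 6.9425.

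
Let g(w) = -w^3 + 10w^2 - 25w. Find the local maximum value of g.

g'(w) = -3w^2 + 20w - 25 = 0 at w = 5/3, 5.
Since g''(w) = -6w + 20, we get g''(5/3) = 10 > 0 ⇒ local minimum; g''(5) = -10 < 0 ⇒ local maximum.
Thus g has its local maximum at w = 5, with value 0.

0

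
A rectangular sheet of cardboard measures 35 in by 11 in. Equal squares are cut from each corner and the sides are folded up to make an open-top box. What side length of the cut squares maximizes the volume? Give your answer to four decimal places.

With cut size x, the volume is V(x) = x(35 − 2x)(11 − 2x) for 0 < x < 5.5.
V'(x) = 12x^2 − 184x + 385. Setting V'(x) = 0 gives x ≈ 2.5000 (the root in (0, 5.5)).
V''(x) = 24x − 184 is negative there, so this is the maximum; V ≈ 450.0000.

2.5000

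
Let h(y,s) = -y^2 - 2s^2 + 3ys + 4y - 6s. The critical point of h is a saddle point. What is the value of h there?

4

∂h/∂y = -2y + 3s + 4 = 0 and ∂h/∂s = 3y - 4s - 6 = 0, so (y, s) = (2, 0).
The Hessian has h_{yy} = -2, h_{ss} = -4, h_{ys} = 3, giving D = -1 < 0, so the point is a saddle point.
h(2, 0) = 4.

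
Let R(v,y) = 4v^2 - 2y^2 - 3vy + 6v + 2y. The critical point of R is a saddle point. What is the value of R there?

-20/41

∂R/∂v = 8v - 3y + 6 = 0 and ∂R/∂y = -3v - 4y + 2 = 0, so (v, y) = (-18/41, 34/41).
The Hessian has R_{vv} = 8, R_{yy} = -4, R_{vy} = -3, giving D = -41 < 0, so the point is a saddle point.
R(-18/41, 34/41) = -20/41.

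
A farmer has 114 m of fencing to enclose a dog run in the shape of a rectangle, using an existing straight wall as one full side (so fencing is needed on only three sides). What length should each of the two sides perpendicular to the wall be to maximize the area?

Let the sides perpendicular to the wall have length x and the parallel side y, so 2x + y = 114 and the area is A = xy = x(114 − 2x).
A'(x) = 114 − 4x = 0 gives x = 57/2, and A''(x) = −4 < 0 confirms a maximum.
Then y = 114 − 2·57/2 = 57 and A = 3249/2.

57/2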